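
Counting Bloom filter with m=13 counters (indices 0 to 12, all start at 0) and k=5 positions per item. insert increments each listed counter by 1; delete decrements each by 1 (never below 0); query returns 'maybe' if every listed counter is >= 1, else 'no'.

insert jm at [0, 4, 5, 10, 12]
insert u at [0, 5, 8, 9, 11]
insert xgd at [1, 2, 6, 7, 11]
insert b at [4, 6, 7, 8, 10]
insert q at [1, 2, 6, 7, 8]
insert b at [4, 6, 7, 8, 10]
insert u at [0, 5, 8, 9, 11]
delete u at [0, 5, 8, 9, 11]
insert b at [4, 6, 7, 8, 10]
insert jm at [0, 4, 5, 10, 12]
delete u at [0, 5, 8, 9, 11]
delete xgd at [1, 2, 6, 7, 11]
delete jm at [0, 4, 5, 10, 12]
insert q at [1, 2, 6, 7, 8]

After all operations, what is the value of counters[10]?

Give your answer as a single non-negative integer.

Step 1: insert jm at [0, 4, 5, 10, 12] -> counters=[1,0,0,0,1,1,0,0,0,0,1,0,1]
Step 2: insert u at [0, 5, 8, 9, 11] -> counters=[2,0,0,0,1,2,0,0,1,1,1,1,1]
Step 3: insert xgd at [1, 2, 6, 7, 11] -> counters=[2,1,1,0,1,2,1,1,1,1,1,2,1]
Step 4: insert b at [4, 6, 7, 8, 10] -> counters=[2,1,1,0,2,2,2,2,2,1,2,2,1]
Step 5: insert q at [1, 2, 6, 7, 8] -> counters=[2,2,2,0,2,2,3,3,3,1,2,2,1]
Step 6: insert b at [4, 6, 7, 8, 10] -> counters=[2,2,2,0,3,2,4,4,4,1,3,2,1]
Step 7: insert u at [0, 5, 8, 9, 11] -> counters=[3,2,2,0,3,3,4,4,5,2,3,3,1]
Step 8: delete u at [0, 5, 8, 9, 11] -> counters=[2,2,2,0,3,2,4,4,4,1,3,2,1]
Step 9: insert b at [4, 6, 7, 8, 10] -> counters=[2,2,2,0,4,2,5,5,5,1,4,2,1]
Step 10: insert jm at [0, 4, 5, 10, 12] -> counters=[3,2,2,0,5,3,5,5,5,1,5,2,2]
Step 11: delete u at [0, 5, 8, 9, 11] -> counters=[2,2,2,0,5,2,5,5,4,0,5,1,2]
Step 12: delete xgd at [1, 2, 6, 7, 11] -> counters=[2,1,1,0,5,2,4,4,4,0,5,0,2]
Step 13: delete jm at [0, 4, 5, 10, 12] -> counters=[1,1,1,0,4,1,4,4,4,0,4,0,1]
Step 14: insert q at [1, 2, 6, 7, 8] -> counters=[1,2,2,0,4,1,5,5,5,0,4,0,1]
Final counters=[1,2,2,0,4,1,5,5,5,0,4,0,1] -> counters[10]=4

Answer: 4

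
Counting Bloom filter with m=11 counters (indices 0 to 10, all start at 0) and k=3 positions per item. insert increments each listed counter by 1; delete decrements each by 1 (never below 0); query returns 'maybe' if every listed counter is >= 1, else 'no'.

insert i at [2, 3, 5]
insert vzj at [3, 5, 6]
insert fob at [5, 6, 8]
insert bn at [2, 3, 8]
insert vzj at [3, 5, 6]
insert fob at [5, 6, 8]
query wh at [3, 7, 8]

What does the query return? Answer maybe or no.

Step 1: insert i at [2, 3, 5] -> counters=[0,0,1,1,0,1,0,0,0,0,0]
Step 2: insert vzj at [3, 5, 6] -> counters=[0,0,1,2,0,2,1,0,0,0,0]
Step 3: insert fob at [5, 6, 8] -> counters=[0,0,1,2,0,3,2,0,1,0,0]
Step 4: insert bn at [2, 3, 8] -> counters=[0,0,2,3,0,3,2,0,2,0,0]
Step 5: insert vzj at [3, 5, 6] -> counters=[0,0,2,4,0,4,3,0,2,0,0]
Step 6: insert fob at [5, 6, 8] -> counters=[0,0,2,4,0,5,4,0,3,0,0]
Query wh: check counters[3]=4 counters[7]=0 counters[8]=3 -> no

Answer: no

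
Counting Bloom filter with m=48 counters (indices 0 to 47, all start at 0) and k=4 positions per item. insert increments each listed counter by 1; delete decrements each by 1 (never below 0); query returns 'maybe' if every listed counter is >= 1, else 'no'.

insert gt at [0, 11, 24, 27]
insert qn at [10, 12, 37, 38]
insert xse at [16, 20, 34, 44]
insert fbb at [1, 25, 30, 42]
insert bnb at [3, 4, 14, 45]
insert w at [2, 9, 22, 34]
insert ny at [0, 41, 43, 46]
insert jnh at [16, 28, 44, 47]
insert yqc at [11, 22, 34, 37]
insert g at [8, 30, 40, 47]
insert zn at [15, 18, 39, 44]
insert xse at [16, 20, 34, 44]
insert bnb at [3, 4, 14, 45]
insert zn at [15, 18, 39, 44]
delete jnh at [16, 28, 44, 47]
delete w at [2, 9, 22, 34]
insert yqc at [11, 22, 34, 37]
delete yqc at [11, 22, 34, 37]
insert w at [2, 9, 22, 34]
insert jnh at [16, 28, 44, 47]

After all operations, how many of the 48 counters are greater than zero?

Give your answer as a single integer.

Answer: 33

Derivation:
Step 1: insert gt at [0, 11, 24, 27] -> counters=[1,0,0,0,0,0,0,0,0,0,0,1,0,0,0,0,0,0,0,0,0,0,0,0,1,0,0,1,0,0,0,0,0,0,0,0,0,0,0,0,0,0,0,0,0,0,0,0]
Step 2: insert qn at [10, 12, 37, 38] -> counters=[1,0,0,0,0,0,0,0,0,0,1,1,1,0,0,0,0,0,0,0,0,0,0,0,1,0,0,1,0,0,0,0,0,0,0,0,0,1,1,0,0,0,0,0,0,0,0,0]
Step 3: insert xse at [16, 20, 34, 44] -> counters=[1,0,0,0,0,0,0,0,0,0,1,1,1,0,0,0,1,0,0,0,1,0,0,0,1,0,0,1,0,0,0,0,0,0,1,0,0,1,1,0,0,0,0,0,1,0,0,0]
Step 4: insert fbb at [1, 25, 30, 42] -> counters=[1,1,0,0,0,0,0,0,0,0,1,1,1,0,0,0,1,0,0,0,1,0,0,0,1,1,0,1,0,0,1,0,0,0,1,0,0,1,1,0,0,0,1,0,1,0,0,0]
Step 5: insert bnb at [3, 4, 14, 45] -> counters=[1,1,0,1,1,0,0,0,0,0,1,1,1,0,1,0,1,0,0,0,1,0,0,0,1,1,0,1,0,0,1,0,0,0,1,0,0,1,1,0,0,0,1,0,1,1,0,0]
Step 6: insert w at [2, 9, 22, 34] -> counters=[1,1,1,1,1,0,0,0,0,1,1,1,1,0,1,0,1,0,0,0,1,0,1,0,1,1,0,1,0,0,1,0,0,0,2,0,0,1,1,0,0,0,1,0,1,1,0,0]
Step 7: insert ny at [0, 41, 43, 46] -> counters=[2,1,1,1,1,0,0,0,0,1,1,1,1,0,1,0,1,0,0,0,1,0,1,0,1,1,0,1,0,0,1,0,0,0,2,0,0,1,1,0,0,1,1,1,1,1,1,0]
Step 8: insert jnh at [16, 28, 44, 47] -> counters=[2,1,1,1,1,0,0,0,0,1,1,1,1,0,1,0,2,0,0,0,1,0,1,0,1,1,0,1,1,0,1,0,0,0,2,0,0,1,1,0,0,1,1,1,2,1,1,1]
Step 9: insert yqc at [11, 22, 34, 37] -> counters=[2,1,1,1,1,0,0,0,0,1,1,2,1,0,1,0,2,0,0,0,1,0,2,0,1,1,0,1,1,0,1,0,0,0,3,0,0,2,1,0,0,1,1,1,2,1,1,1]
Step 10: insert g at [8, 30, 40, 47] -> counters=[2,1,1,1,1,0,0,0,1,1,1,2,1,0,1,0,2,0,0,0,1,0,2,0,1,1,0,1,1,0,2,0,0,0,3,0,0,2,1,0,1,1,1,1,2,1,1,2]
Step 11: insert zn at [15, 18, 39, 44] -> counters=[2,1,1,1,1,0,0,0,1,1,1,2,1,0,1,1,2,0,1,0,1,0,2,0,1,1,0,1,1,0,2,0,0,0,3,0,0,2,1,1,1,1,1,1,3,1,1,2]
Step 12: insert xse at [16, 20, 34, 44] -> counters=[2,1,1,1,1,0,0,0,1,1,1,2,1,0,1,1,3,0,1,0,2,0,2,0,1,1,0,1,1,0,2,0,0,0,4,0,0,2,1,1,1,1,1,1,4,1,1,2]
Step 13: insert bnb at [3, 4, 14, 45] -> counters=[2,1,1,2,2,0,0,0,1,1,1,2,1,0,2,1,3,0,1,0,2,0,2,0,1,1,0,1,1,0,2,0,0,0,4,0,0,2,1,1,1,1,1,1,4,2,1,2]
Step 14: insert zn at [15, 18, 39, 44] -> counters=[2,1,1,2,2,0,0,0,1,1,1,2,1,0,2,2,3,0,2,0,2,0,2,0,1,1,0,1,1,0,2,0,0,0,4,0,0,2,1,2,1,1,1,1,5,2,1,2]
Step 15: delete jnh at [16, 28, 44, 47] -> counters=[2,1,1,2,2,0,0,0,1,1,1,2,1,0,2,2,2,0,2,0,2,0,2,0,1,1,0,1,0,0,2,0,0,0,4,0,0,2,1,2,1,1,1,1,4,2,1,1]
Step 16: delete w at [2, 9, 22, 34] -> counters=[2,1,0,2,2,0,0,0,1,0,1,2,1,0,2,2,2,0,2,0,2,0,1,0,1,1,0,1,0,0,2,0,0,0,3,0,0,2,1,2,1,1,1,1,4,2,1,1]
Step 17: insert yqc at [11, 22, 34, 37] -> counters=[2,1,0,2,2,0,0,0,1,0,1,3,1,0,2,2,2,0,2,0,2,0,2,0,1,1,0,1,0,0,2,0,0,0,4,0,0,3,1,2,1,1,1,1,4,2,1,1]
Step 18: delete yqc at [11, 22, 34, 37] -> counters=[2,1,0,2,2,0,0,0,1,0,1,2,1,0,2,2,2,0,2,0,2,0,1,0,1,1,0,1,0,0,2,0,0,0,3,0,0,2,1,2,1,1,1,1,4,2,1,1]
Step 19: insert w at [2, 9, 22, 34] -> counters=[2,1,1,2,2,0,0,0,1,1,1,2,1,0,2,2,2,0,2,0,2,0,2,0,1,1,0,1,0,0,2,0,0,0,4,0,0,2,1,2,1,1,1,1,4,2,1,1]
Step 20: insert jnh at [16, 28, 44, 47] -> counters=[2,1,1,2,2,0,0,0,1,1,1,2,1,0,2,2,3,0,2,0,2,0,2,0,1,1,0,1,1,0,2,0,0,0,4,0,0,2,1,2,1,1,1,1,5,2,1,2]
Final counters=[2,1,1,2,2,0,0,0,1,1,1,2,1,0,2,2,3,0,2,0,2,0,2,0,1,1,0,1,1,0,2,0,0,0,4,0,0,2,1,2,1,1,1,1,5,2,1,2] -> 33 nonzero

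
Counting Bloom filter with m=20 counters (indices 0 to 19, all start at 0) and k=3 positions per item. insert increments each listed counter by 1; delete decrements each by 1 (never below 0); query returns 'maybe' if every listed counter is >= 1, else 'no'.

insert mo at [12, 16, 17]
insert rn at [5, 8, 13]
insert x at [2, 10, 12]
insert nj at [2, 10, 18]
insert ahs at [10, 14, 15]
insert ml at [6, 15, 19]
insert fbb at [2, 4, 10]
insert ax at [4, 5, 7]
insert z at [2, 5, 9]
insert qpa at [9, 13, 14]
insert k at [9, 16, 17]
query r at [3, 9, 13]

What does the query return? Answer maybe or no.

Step 1: insert mo at [12, 16, 17] -> counters=[0,0,0,0,0,0,0,0,0,0,0,0,1,0,0,0,1,1,0,0]
Step 2: insert rn at [5, 8, 13] -> counters=[0,0,0,0,0,1,0,0,1,0,0,0,1,1,0,0,1,1,0,0]
Step 3: insert x at [2, 10, 12] -> counters=[0,0,1,0,0,1,0,0,1,0,1,0,2,1,0,0,1,1,0,0]
Step 4: insert nj at [2, 10, 18] -> counters=[0,0,2,0,0,1,0,0,1,0,2,0,2,1,0,0,1,1,1,0]
Step 5: insert ahs at [10, 14, 15] -> counters=[0,0,2,0,0,1,0,0,1,0,3,0,2,1,1,1,1,1,1,0]
Step 6: insert ml at [6, 15, 19] -> counters=[0,0,2,0,0,1,1,0,1,0,3,0,2,1,1,2,1,1,1,1]
Step 7: insert fbb at [2, 4, 10] -> counters=[0,0,3,0,1,1,1,0,1,0,4,0,2,1,1,2,1,1,1,1]
Step 8: insert ax at [4, 5, 7] -> counters=[0,0,3,0,2,2,1,1,1,0,4,0,2,1,1,2,1,1,1,1]
Step 9: insert z at [2, 5, 9] -> counters=[0,0,4,0,2,3,1,1,1,1,4,0,2,1,1,2,1,1,1,1]
Step 10: insert qpa at [9, 13, 14] -> counters=[0,0,4,0,2,3,1,1,1,2,4,0,2,2,2,2,1,1,1,1]
Step 11: insert k at [9, 16, 17] -> counters=[0,0,4,0,2,3,1,1,1,3,4,0,2,2,2,2,2,2,1,1]
Query r: check counters[3]=0 counters[9]=3 counters[13]=2 -> no

Answer: no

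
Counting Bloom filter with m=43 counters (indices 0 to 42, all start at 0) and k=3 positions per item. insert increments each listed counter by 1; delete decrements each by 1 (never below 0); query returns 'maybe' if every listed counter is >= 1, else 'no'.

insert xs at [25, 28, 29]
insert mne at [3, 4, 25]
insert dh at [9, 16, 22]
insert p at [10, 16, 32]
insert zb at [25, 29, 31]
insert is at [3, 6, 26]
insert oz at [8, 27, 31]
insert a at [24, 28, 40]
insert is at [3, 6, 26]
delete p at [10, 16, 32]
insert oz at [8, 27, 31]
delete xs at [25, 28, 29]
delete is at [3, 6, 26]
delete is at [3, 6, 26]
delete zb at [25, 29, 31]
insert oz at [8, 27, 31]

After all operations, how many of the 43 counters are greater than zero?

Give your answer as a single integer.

Step 1: insert xs at [25, 28, 29] -> counters=[0,0,0,0,0,0,0,0,0,0,0,0,0,0,0,0,0,0,0,0,0,0,0,0,0,1,0,0,1,1,0,0,0,0,0,0,0,0,0,0,0,0,0]
Step 2: insert mne at [3, 4, 25] -> counters=[0,0,0,1,1,0,0,0,0,0,0,0,0,0,0,0,0,0,0,0,0,0,0,0,0,2,0,0,1,1,0,0,0,0,0,0,0,0,0,0,0,0,0]
Step 3: insert dh at [9, 16, 22] -> counters=[0,0,0,1,1,0,0,0,0,1,0,0,0,0,0,0,1,0,0,0,0,0,1,0,0,2,0,0,1,1,0,0,0,0,0,0,0,0,0,0,0,0,0]
Step 4: insert p at [10, 16, 32] -> counters=[0,0,0,1,1,0,0,0,0,1,1,0,0,0,0,0,2,0,0,0,0,0,1,0,0,2,0,0,1,1,0,0,1,0,0,0,0,0,0,0,0,0,0]
Step 5: insert zb at [25, 29, 31] -> counters=[0,0,0,1,1,0,0,0,0,1,1,0,0,0,0,0,2,0,0,0,0,0,1,0,0,3,0,0,1,2,0,1,1,0,0,0,0,0,0,0,0,0,0]
Step 6: insert is at [3, 6, 26] -> counters=[0,0,0,2,1,0,1,0,0,1,1,0,0,0,0,0,2,0,0,0,0,0,1,0,0,3,1,0,1,2,0,1,1,0,0,0,0,0,0,0,0,0,0]
Step 7: insert oz at [8, 27, 31] -> counters=[0,0,0,2,1,0,1,0,1,1,1,0,0,0,0,0,2,0,0,0,0,0,1,0,0,3,1,1,1,2,0,2,1,0,0,0,0,0,0,0,0,0,0]
Step 8: insert a at [24, 28, 40] -> counters=[0,0,0,2,1,0,1,0,1,1,1,0,0,0,0,0,2,0,0,0,0,0,1,0,1,3,1,1,2,2,0,2,1,0,0,0,0,0,0,0,1,0,0]
Step 9: insert is at [3, 6, 26] -> counters=[0,0,0,3,1,0,2,0,1,1,1,0,0,0,0,0,2,0,0,0,0,0,1,0,1,3,2,1,2,2,0,2,1,0,0,0,0,0,0,0,1,0,0]
Step 10: delete p at [10, 16, 32] -> counters=[0,0,0,3,1,0,2,0,1,1,0,0,0,0,0,0,1,0,0,0,0,0,1,0,1,3,2,1,2,2,0,2,0,0,0,0,0,0,0,0,1,0,0]
Step 11: insert oz at [8, 27, 31] -> counters=[0,0,0,3,1,0,2,0,2,1,0,0,0,0,0,0,1,0,0,0,0,0,1,0,1,3,2,2,2,2,0,3,0,0,0,0,0,0,0,0,1,0,0]
Step 12: delete xs at [25, 28, 29] -> counters=[0,0,0,3,1,0,2,0,2,1,0,0,0,0,0,0,1,0,0,0,0,0,1,0,1,2,2,2,1,1,0,3,0,0,0,0,0,0,0,0,1,0,0]
Step 13: delete is at [3, 6, 26] -> counters=[0,0,0,2,1,0,1,0,2,1,0,0,0,0,0,0,1,0,0,0,0,0,1,0,1,2,1,2,1,1,0,3,0,0,0,0,0,0,0,0,1,0,0]
Step 14: delete is at [3, 6, 26] -> counters=[0,0,0,1,1,0,0,0,2,1,0,0,0,0,0,0,1,0,0,0,0,0,1,0,1,2,0,2,1,1,0,3,0,0,0,0,0,0,0,0,1,0,0]
Step 15: delete zb at [25, 29, 31] -> counters=[0,0,0,1,1,0,0,0,2,1,0,0,0,0,0,0,1,0,0,0,0,0,1,0,1,1,0,2,1,0,0,2,0,0,0,0,0,0,0,0,1,0,0]
Step 16: insert oz at [8, 27, 31] -> counters=[0,0,0,1,1,0,0,0,3,1,0,0,0,0,0,0,1,0,0,0,0,0,1,0,1,1,0,3,1,0,0,3,0,0,0,0,0,0,0,0,1,0,0]
Final counters=[0,0,0,1,1,0,0,0,3,1,0,0,0,0,0,0,1,0,0,0,0,0,1,0,1,1,0,3,1,0,0,3,0,0,0,0,0,0,0,0,1,0,0] -> 12 nonzero

Answer: 12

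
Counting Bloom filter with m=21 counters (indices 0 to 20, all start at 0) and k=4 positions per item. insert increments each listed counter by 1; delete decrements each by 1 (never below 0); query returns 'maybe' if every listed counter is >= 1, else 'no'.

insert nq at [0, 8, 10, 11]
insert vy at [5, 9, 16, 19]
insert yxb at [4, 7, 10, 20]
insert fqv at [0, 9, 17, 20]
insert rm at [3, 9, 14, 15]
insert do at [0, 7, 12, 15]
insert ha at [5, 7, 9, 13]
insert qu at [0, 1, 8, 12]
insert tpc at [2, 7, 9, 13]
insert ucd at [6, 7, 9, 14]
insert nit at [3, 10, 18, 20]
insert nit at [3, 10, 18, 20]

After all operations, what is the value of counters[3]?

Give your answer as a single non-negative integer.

Answer: 3

Derivation:
Step 1: insert nq at [0, 8, 10, 11] -> counters=[1,0,0,0,0,0,0,0,1,0,1,1,0,0,0,0,0,0,0,0,0]
Step 2: insert vy at [5, 9, 16, 19] -> counters=[1,0,0,0,0,1,0,0,1,1,1,1,0,0,0,0,1,0,0,1,0]
Step 3: insert yxb at [4, 7, 10, 20] -> counters=[1,0,0,0,1,1,0,1,1,1,2,1,0,0,0,0,1,0,0,1,1]
Step 4: insert fqv at [0, 9, 17, 20] -> counters=[2,0,0,0,1,1,0,1,1,2,2,1,0,0,0,0,1,1,0,1,2]
Step 5: insert rm at [3, 9, 14, 15] -> counters=[2,0,0,1,1,1,0,1,1,3,2,1,0,0,1,1,1,1,0,1,2]
Step 6: insert do at [0, 7, 12, 15] -> counters=[3,0,0,1,1,1,0,2,1,3,2,1,1,0,1,2,1,1,0,1,2]
Step 7: insert ha at [5, 7, 9, 13] -> counters=[3,0,0,1,1,2,0,3,1,4,2,1,1,1,1,2,1,1,0,1,2]
Step 8: insert qu at [0, 1, 8, 12] -> counters=[4,1,0,1,1,2,0,3,2,4,2,1,2,1,1,2,1,1,0,1,2]
Step 9: insert tpc at [2, 7, 9, 13] -> counters=[4,1,1,1,1,2,0,4,2,5,2,1,2,2,1,2,1,1,0,1,2]
Step 10: insert ucd at [6, 7, 9, 14] -> counters=[4,1,1,1,1,2,1,5,2,6,2,1,2,2,2,2,1,1,0,1,2]
Step 11: insert nit at [3, 10, 18, 20] -> counters=[4,1,1,2,1,2,1,5,2,6,3,1,2,2,2,2,1,1,1,1,3]
Step 12: insert nit at [3, 10, 18, 20] -> counters=[4,1,1,3,1,2,1,5,2,6,4,1,2,2,2,2,1,1,2,1,4]
Final counters=[4,1,1,3,1,2,1,5,2,6,4,1,2,2,2,2,1,1,2,1,4] -> counters[3]=3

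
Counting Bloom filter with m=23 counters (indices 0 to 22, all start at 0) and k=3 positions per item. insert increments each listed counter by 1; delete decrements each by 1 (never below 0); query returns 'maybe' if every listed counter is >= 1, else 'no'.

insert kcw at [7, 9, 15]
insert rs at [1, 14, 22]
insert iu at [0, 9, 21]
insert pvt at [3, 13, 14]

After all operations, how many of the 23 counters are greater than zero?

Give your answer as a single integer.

Answer: 10

Derivation:
Step 1: insert kcw at [7, 9, 15] -> counters=[0,0,0,0,0,0,0,1,0,1,0,0,0,0,0,1,0,0,0,0,0,0,0]
Step 2: insert rs at [1, 14, 22] -> counters=[0,1,0,0,0,0,0,1,0,1,0,0,0,0,1,1,0,0,0,0,0,0,1]
Step 3: insert iu at [0, 9, 21] -> counters=[1,1,0,0,0,0,0,1,0,2,0,0,0,0,1,1,0,0,0,0,0,1,1]
Step 4: insert pvt at [3, 13, 14] -> counters=[1,1,0,1,0,0,0,1,0,2,0,0,0,1,2,1,0,0,0,0,0,1,1]
Final counters=[1,1,0,1,0,0,0,1,0,2,0,0,0,1,2,1,0,0,0,0,0,1,1] -> 10 nonzero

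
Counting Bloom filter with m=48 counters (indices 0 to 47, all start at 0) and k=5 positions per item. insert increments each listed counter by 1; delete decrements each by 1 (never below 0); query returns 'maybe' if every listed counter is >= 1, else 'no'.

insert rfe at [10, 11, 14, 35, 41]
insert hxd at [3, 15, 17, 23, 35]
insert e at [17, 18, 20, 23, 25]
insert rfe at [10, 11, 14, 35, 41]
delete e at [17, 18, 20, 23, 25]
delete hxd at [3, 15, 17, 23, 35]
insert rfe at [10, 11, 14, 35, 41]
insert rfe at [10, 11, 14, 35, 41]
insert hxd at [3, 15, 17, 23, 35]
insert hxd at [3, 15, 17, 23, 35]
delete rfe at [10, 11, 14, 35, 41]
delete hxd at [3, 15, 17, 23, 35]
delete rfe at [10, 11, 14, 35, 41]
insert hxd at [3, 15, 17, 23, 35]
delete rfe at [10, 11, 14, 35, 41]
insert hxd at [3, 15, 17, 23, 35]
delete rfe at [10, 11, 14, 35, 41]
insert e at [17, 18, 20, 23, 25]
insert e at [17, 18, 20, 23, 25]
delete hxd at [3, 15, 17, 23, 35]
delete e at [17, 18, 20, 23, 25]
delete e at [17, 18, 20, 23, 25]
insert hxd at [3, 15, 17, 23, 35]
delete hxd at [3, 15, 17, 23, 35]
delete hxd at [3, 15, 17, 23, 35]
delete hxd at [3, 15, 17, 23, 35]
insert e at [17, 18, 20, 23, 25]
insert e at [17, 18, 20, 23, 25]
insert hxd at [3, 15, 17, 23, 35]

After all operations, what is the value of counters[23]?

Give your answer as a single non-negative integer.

Answer: 3

Derivation:
Step 1: insert rfe at [10, 11, 14, 35, 41] -> counters=[0,0,0,0,0,0,0,0,0,0,1,1,0,0,1,0,0,0,0,0,0,0,0,0,0,0,0,0,0,0,0,0,0,0,0,1,0,0,0,0,0,1,0,0,0,0,0,0]
Step 2: insert hxd at [3, 15, 17, 23, 35] -> counters=[0,0,0,1,0,0,0,0,0,0,1,1,0,0,1,1,0,1,0,0,0,0,0,1,0,0,0,0,0,0,0,0,0,0,0,2,0,0,0,0,0,1,0,0,0,0,0,0]
Step 3: insert e at [17, 18, 20, 23, 25] -> counters=[0,0,0,1,0,0,0,0,0,0,1,1,0,0,1,1,0,2,1,0,1,0,0,2,0,1,0,0,0,0,0,0,0,0,0,2,0,0,0,0,0,1,0,0,0,0,0,0]
Step 4: insert rfe at [10, 11, 14, 35, 41] -> counters=[0,0,0,1,0,0,0,0,0,0,2,2,0,0,2,1,0,2,1,0,1,0,0,2,0,1,0,0,0,0,0,0,0,0,0,3,0,0,0,0,0,2,0,0,0,0,0,0]
Step 5: delete e at [17, 18, 20, 23, 25] -> counters=[0,0,0,1,0,0,0,0,0,0,2,2,0,0,2,1,0,1,0,0,0,0,0,1,0,0,0,0,0,0,0,0,0,0,0,3,0,0,0,0,0,2,0,0,0,0,0,0]
Step 6: delete hxd at [3, 15, 17, 23, 35] -> counters=[0,0,0,0,0,0,0,0,0,0,2,2,0,0,2,0,0,0,0,0,0,0,0,0,0,0,0,0,0,0,0,0,0,0,0,2,0,0,0,0,0,2,0,0,0,0,0,0]
Step 7: insert rfe at [10, 11, 14, 35, 41] -> counters=[0,0,0,0,0,0,0,0,0,0,3,3,0,0,3,0,0,0,0,0,0,0,0,0,0,0,0,0,0,0,0,0,0,0,0,3,0,0,0,0,0,3,0,0,0,0,0,0]
Step 8: insert rfe at [10, 11, 14, 35, 41] -> counters=[0,0,0,0,0,0,0,0,0,0,4,4,0,0,4,0,0,0,0,0,0,0,0,0,0,0,0,0,0,0,0,0,0,0,0,4,0,0,0,0,0,4,0,0,0,0,0,0]
Step 9: insert hxd at [3, 15, 17, 23, 35] -> counters=[0,0,0,1,0,0,0,0,0,0,4,4,0,0,4,1,0,1,0,0,0,0,0,1,0,0,0,0,0,0,0,0,0,0,0,5,0,0,0,0,0,4,0,0,0,0,0,0]
Step 10: insert hxd at [3, 15, 17, 23, 35] -> counters=[0,0,0,2,0,0,0,0,0,0,4,4,0,0,4,2,0,2,0,0,0,0,0,2,0,0,0,0,0,0,0,0,0,0,0,6,0,0,0,0,0,4,0,0,0,0,0,0]
Step 11: delete rfe at [10, 11, 14, 35, 41] -> counters=[0,0,0,2,0,0,0,0,0,0,3,3,0,0,3,2,0,2,0,0,0,0,0,2,0,0,0,0,0,0,0,0,0,0,0,5,0,0,0,0,0,3,0,0,0,0,0,0]
Step 12: delete hxd at [3, 15, 17, 23, 35] -> counters=[0,0,0,1,0,0,0,0,0,0,3,3,0,0,3,1,0,1,0,0,0,0,0,1,0,0,0,0,0,0,0,0,0,0,0,4,0,0,0,0,0,3,0,0,0,0,0,0]
Step 13: delete rfe at [10, 11, 14, 35, 41] -> counters=[0,0,0,1,0,0,0,0,0,0,2,2,0,0,2,1,0,1,0,0,0,0,0,1,0,0,0,0,0,0,0,0,0,0,0,3,0,0,0,0,0,2,0,0,0,0,0,0]
Step 14: insert hxd at [3, 15, 17, 23, 35] -> counters=[0,0,0,2,0,0,0,0,0,0,2,2,0,0,2,2,0,2,0,0,0,0,0,2,0,0,0,0,0,0,0,0,0,0,0,4,0,0,0,0,0,2,0,0,0,0,0,0]
Step 15: delete rfe at [10, 11, 14, 35, 41] -> counters=[0,0,0,2,0,0,0,0,0,0,1,1,0,0,1,2,0,2,0,0,0,0,0,2,0,0,0,0,0,0,0,0,0,0,0,3,0,0,0,0,0,1,0,0,0,0,0,0]
Step 16: insert hxd at [3, 15, 17, 23, 35] -> counters=[0,0,0,3,0,0,0,0,0,0,1,1,0,0,1,3,0,3,0,0,0,0,0,3,0,0,0,0,0,0,0,0,0,0,0,4,0,0,0,0,0,1,0,0,0,0,0,0]
Step 17: delete rfe at [10, 11, 14, 35, 41] -> counters=[0,0,0,3,0,0,0,0,0,0,0,0,0,0,0,3,0,3,0,0,0,0,0,3,0,0,0,0,0,0,0,0,0,0,0,3,0,0,0,0,0,0,0,0,0,0,0,0]
Step 18: insert e at [17, 18, 20, 23, 25] -> counters=[0,0,0,3,0,0,0,0,0,0,0,0,0,0,0,3,0,4,1,0,1,0,0,4,0,1,0,0,0,0,0,0,0,0,0,3,0,0,0,0,0,0,0,0,0,0,0,0]
Step 19: insert e at [17, 18, 20, 23, 25] -> counters=[0,0,0,3,0,0,0,0,0,0,0,0,0,0,0,3,0,5,2,0,2,0,0,5,0,2,0,0,0,0,0,0,0,0,0,3,0,0,0,0,0,0,0,0,0,0,0,0]
Step 20: delete hxd at [3, 15, 17, 23, 35] -> counters=[0,0,0,2,0,0,0,0,0,0,0,0,0,0,0,2,0,4,2,0,2,0,0,4,0,2,0,0,0,0,0,0,0,0,0,2,0,0,0,0,0,0,0,0,0,0,0,0]
Step 21: delete e at [17, 18, 20, 23, 25] -> counters=[0,0,0,2,0,0,0,0,0,0,0,0,0,0,0,2,0,3,1,0,1,0,0,3,0,1,0,0,0,0,0,0,0,0,0,2,0,0,0,0,0,0,0,0,0,0,0,0]
Step 22: delete e at [17, 18, 20, 23, 25] -> counters=[0,0,0,2,0,0,0,0,0,0,0,0,0,0,0,2,0,2,0,0,0,0,0,2,0,0,0,0,0,0,0,0,0,0,0,2,0,0,0,0,0,0,0,0,0,0,0,0]
Step 23: insert hxd at [3, 15, 17, 23, 35] -> counters=[0,0,0,3,0,0,0,0,0,0,0,0,0,0,0,3,0,3,0,0,0,0,0,3,0,0,0,0,0,0,0,0,0,0,0,3,0,0,0,0,0,0,0,0,0,0,0,0]
Step 24: delete hxd at [3, 15, 17, 23, 35] -> counters=[0,0,0,2,0,0,0,0,0,0,0,0,0,0,0,2,0,2,0,0,0,0,0,2,0,0,0,0,0,0,0,0,0,0,0,2,0,0,0,0,0,0,0,0,0,0,0,0]
Step 25: delete hxd at [3, 15, 17, 23, 35] -> counters=[0,0,0,1,0,0,0,0,0,0,0,0,0,0,0,1,0,1,0,0,0,0,0,1,0,0,0,0,0,0,0,0,0,0,0,1,0,0,0,0,0,0,0,0,0,0,0,0]
Step 26: delete hxd at [3, 15, 17, 23, 35] -> counters=[0,0,0,0,0,0,0,0,0,0,0,0,0,0,0,0,0,0,0,0,0,0,0,0,0,0,0,0,0,0,0,0,0,0,0,0,0,0,0,0,0,0,0,0,0,0,0,0]
Step 27: insert e at [17, 18, 20, 23, 25] -> counters=[0,0,0,0,0,0,0,0,0,0,0,0,0,0,0,0,0,1,1,0,1,0,0,1,0,1,0,0,0,0,0,0,0,0,0,0,0,0,0,0,0,0,0,0,0,0,0,0]
Step 28: insert e at [17, 18, 20, 23, 25] -> counters=[0,0,0,0,0,0,0,0,0,0,0,0,0,0,0,0,0,2,2,0,2,0,0,2,0,2,0,0,0,0,0,0,0,0,0,0,0,0,0,0,0,0,0,0,0,0,0,0]
Step 29: insert hxd at [3, 15, 17, 23, 35] -> counters=[0,0,0,1,0,0,0,0,0,0,0,0,0,0,0,1,0,3,2,0,2,0,0,3,0,2,0,0,0,0,0,0,0,0,0,1,0,0,0,0,0,0,0,0,0,0,0,0]
Final counters=[0,0,0,1,0,0,0,0,0,0,0,0,0,0,0,1,0,3,2,0,2,0,0,3,0,2,0,0,0,0,0,0,0,0,0,1,0,0,0,0,0,0,0,0,0,0,0,0] -> counters[23]=3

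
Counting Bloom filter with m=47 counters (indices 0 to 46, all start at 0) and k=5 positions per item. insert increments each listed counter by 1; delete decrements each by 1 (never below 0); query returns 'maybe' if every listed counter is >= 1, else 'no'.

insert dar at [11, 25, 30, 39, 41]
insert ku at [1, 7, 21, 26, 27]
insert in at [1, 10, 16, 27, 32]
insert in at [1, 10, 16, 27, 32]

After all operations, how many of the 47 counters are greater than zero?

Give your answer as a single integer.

Step 1: insert dar at [11, 25, 30, 39, 41] -> counters=[0,0,0,0,0,0,0,0,0,0,0,1,0,0,0,0,0,0,0,0,0,0,0,0,0,1,0,0,0,0,1,0,0,0,0,0,0,0,0,1,0,1,0,0,0,0,0]
Step 2: insert ku at [1, 7, 21, 26, 27] -> counters=[0,1,0,0,0,0,0,1,0,0,0,1,0,0,0,0,0,0,0,0,0,1,0,0,0,1,1,1,0,0,1,0,0,0,0,0,0,0,0,1,0,1,0,0,0,0,0]
Step 3: insert in at [1, 10, 16, 27, 32] -> counters=[0,2,0,0,0,0,0,1,0,0,1,1,0,0,0,0,1,0,0,0,0,1,0,0,0,1,1,2,0,0,1,0,1,0,0,0,0,0,0,1,0,1,0,0,0,0,0]
Step 4: insert in at [1, 10, 16, 27, 32] -> counters=[0,3,0,0,0,0,0,1,0,0,2,1,0,0,0,0,2,0,0,0,0,1,0,0,0,1,1,3,0,0,1,0,2,0,0,0,0,0,0,1,0,1,0,0,0,0,0]
Final counters=[0,3,0,0,0,0,0,1,0,0,2,1,0,0,0,0,2,0,0,0,0,1,0,0,0,1,1,3,0,0,1,0,2,0,0,0,0,0,0,1,0,1,0,0,0,0,0] -> 13 nonzero

Answer: 13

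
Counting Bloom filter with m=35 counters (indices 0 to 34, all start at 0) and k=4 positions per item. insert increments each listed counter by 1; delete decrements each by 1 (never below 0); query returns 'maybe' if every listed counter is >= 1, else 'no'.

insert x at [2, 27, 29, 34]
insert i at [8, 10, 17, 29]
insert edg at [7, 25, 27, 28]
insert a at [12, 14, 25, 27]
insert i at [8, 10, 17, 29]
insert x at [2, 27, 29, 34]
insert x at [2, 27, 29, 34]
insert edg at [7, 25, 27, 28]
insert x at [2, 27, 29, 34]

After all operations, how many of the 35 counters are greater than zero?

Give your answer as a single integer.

Step 1: insert x at [2, 27, 29, 34] -> counters=[0,0,1,0,0,0,0,0,0,0,0,0,0,0,0,0,0,0,0,0,0,0,0,0,0,0,0,1,0,1,0,0,0,0,1]
Step 2: insert i at [8, 10, 17, 29] -> counters=[0,0,1,0,0,0,0,0,1,0,1,0,0,0,0,0,0,1,0,0,0,0,0,0,0,0,0,1,0,2,0,0,0,0,1]
Step 3: insert edg at [7, 25, 27, 28] -> counters=[0,0,1,0,0,0,0,1,1,0,1,0,0,0,0,0,0,1,0,0,0,0,0,0,0,1,0,2,1,2,0,0,0,0,1]
Step 4: insert a at [12, 14, 25, 27] -> counters=[0,0,1,0,0,0,0,1,1,0,1,0,1,0,1,0,0,1,0,0,0,0,0,0,0,2,0,3,1,2,0,0,0,0,1]
Step 5: insert i at [8, 10, 17, 29] -> counters=[0,0,1,0,0,0,0,1,2,0,2,0,1,0,1,0,0,2,0,0,0,0,0,0,0,2,0,3,1,3,0,0,0,0,1]
Step 6: insert x at [2, 27, 29, 34] -> counters=[0,0,2,0,0,0,0,1,2,0,2,0,1,0,1,0,0,2,0,0,0,0,0,0,0,2,0,4,1,4,0,0,0,0,2]
Step 7: insert x at [2, 27, 29, 34] -> counters=[0,0,3,0,0,0,0,1,2,0,2,0,1,0,1,0,0,2,0,0,0,0,0,0,0,2,0,5,1,5,0,0,0,0,3]
Step 8: insert edg at [7, 25, 27, 28] -> counters=[0,0,3,0,0,0,0,2,2,0,2,0,1,0,1,0,0,2,0,0,0,0,0,0,0,3,0,6,2,5,0,0,0,0,3]
Step 9: insert x at [2, 27, 29, 34] -> counters=[0,0,4,0,0,0,0,2,2,0,2,0,1,0,1,0,0,2,0,0,0,0,0,0,0,3,0,7,2,6,0,0,0,0,4]
Final counters=[0,0,4,0,0,0,0,2,2,0,2,0,1,0,1,0,0,2,0,0,0,0,0,0,0,3,0,7,2,6,0,0,0,0,4] -> 12 nonzero

Answer: 12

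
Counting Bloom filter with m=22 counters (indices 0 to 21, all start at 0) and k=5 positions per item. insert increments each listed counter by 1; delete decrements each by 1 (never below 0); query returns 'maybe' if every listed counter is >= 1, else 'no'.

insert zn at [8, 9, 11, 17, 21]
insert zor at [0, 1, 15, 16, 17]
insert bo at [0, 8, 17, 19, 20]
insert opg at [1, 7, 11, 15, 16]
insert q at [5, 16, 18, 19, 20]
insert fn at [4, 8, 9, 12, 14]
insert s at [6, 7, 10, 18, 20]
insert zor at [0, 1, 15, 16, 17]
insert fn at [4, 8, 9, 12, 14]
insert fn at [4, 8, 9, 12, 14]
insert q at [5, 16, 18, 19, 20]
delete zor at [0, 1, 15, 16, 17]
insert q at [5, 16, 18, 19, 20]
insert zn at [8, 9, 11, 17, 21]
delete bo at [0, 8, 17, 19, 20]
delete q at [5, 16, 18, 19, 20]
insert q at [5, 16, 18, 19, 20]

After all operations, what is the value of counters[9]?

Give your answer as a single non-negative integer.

Step 1: insert zn at [8, 9, 11, 17, 21] -> counters=[0,0,0,0,0,0,0,0,1,1,0,1,0,0,0,0,0,1,0,0,0,1]
Step 2: insert zor at [0, 1, 15, 16, 17] -> counters=[1,1,0,0,0,0,0,0,1,1,0,1,0,0,0,1,1,2,0,0,0,1]
Step 3: insert bo at [0, 8, 17, 19, 20] -> counters=[2,1,0,0,0,0,0,0,2,1,0,1,0,0,0,1,1,3,0,1,1,1]
Step 4: insert opg at [1, 7, 11, 15, 16] -> counters=[2,2,0,0,0,0,0,1,2,1,0,2,0,0,0,2,2,3,0,1,1,1]
Step 5: insert q at [5, 16, 18, 19, 20] -> counters=[2,2,0,0,0,1,0,1,2,1,0,2,0,0,0,2,3,3,1,2,2,1]
Step 6: insert fn at [4, 8, 9, 12, 14] -> counters=[2,2,0,0,1,1,0,1,3,2,0,2,1,0,1,2,3,3,1,2,2,1]
Step 7: insert s at [6, 7, 10, 18, 20] -> counters=[2,2,0,0,1,1,1,2,3,2,1,2,1,0,1,2,3,3,2,2,3,1]
Step 8: insert zor at [0, 1, 15, 16, 17] -> counters=[3,3,0,0,1,1,1,2,3,2,1,2,1,0,1,3,4,4,2,2,3,1]
Step 9: insert fn at [4, 8, 9, 12, 14] -> counters=[3,3,0,0,2,1,1,2,4,3,1,2,2,0,2,3,4,4,2,2,3,1]
Step 10: insert fn at [4, 8, 9, 12, 14] -> counters=[3,3,0,0,3,1,1,2,5,4,1,2,3,0,3,3,4,4,2,2,3,1]
Step 11: insert q at [5, 16, 18, 19, 20] -> counters=[3,3,0,0,3,2,1,2,5,4,1,2,3,0,3,3,5,4,3,3,4,1]
Step 12: delete zor at [0, 1, 15, 16, 17] -> counters=[2,2,0,0,3,2,1,2,5,4,1,2,3,0,3,2,4,3,3,3,4,1]
Step 13: insert q at [5, 16, 18, 19, 20] -> counters=[2,2,0,0,3,3,1,2,5,4,1,2,3,0,3,2,5,3,4,4,5,1]
Step 14: insert zn at [8, 9, 11, 17, 21] -> counters=[2,2,0,0,3,3,1,2,6,5,1,3,3,0,3,2,5,4,4,4,5,2]
Step 15: delete bo at [0, 8, 17, 19, 20] -> counters=[1,2,0,0,3,3,1,2,5,5,1,3,3,0,3,2,5,3,4,3,4,2]
Step 16: delete q at [5, 16, 18, 19, 20] -> counters=[1,2,0,0,3,2,1,2,5,5,1,3,3,0,3,2,4,3,3,2,3,2]
Step 17: insert q at [5, 16, 18, 19, 20] -> counters=[1,2,0,0,3,3,1,2,5,5,1,3,3,0,3,2,5,3,4,3,4,2]
Final counters=[1,2,0,0,3,3,1,2,5,5,1,3,3,0,3,2,5,3,4,3,4,2] -> counters[9]=5

Answer: 5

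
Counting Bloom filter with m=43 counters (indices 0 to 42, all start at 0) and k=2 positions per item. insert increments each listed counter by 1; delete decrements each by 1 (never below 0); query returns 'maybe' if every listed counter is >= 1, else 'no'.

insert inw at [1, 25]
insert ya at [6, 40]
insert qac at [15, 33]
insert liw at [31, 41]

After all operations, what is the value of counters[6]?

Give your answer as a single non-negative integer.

Step 1: insert inw at [1, 25] -> counters=[0,1,0,0,0,0,0,0,0,0,0,0,0,0,0,0,0,0,0,0,0,0,0,0,0,1,0,0,0,0,0,0,0,0,0,0,0,0,0,0,0,0,0]
Step 2: insert ya at [6, 40] -> counters=[0,1,0,0,0,0,1,0,0,0,0,0,0,0,0,0,0,0,0,0,0,0,0,0,0,1,0,0,0,0,0,0,0,0,0,0,0,0,0,0,1,0,0]
Step 3: insert qac at [15, 33] -> counters=[0,1,0,0,0,0,1,0,0,0,0,0,0,0,0,1,0,0,0,0,0,0,0,0,0,1,0,0,0,0,0,0,0,1,0,0,0,0,0,0,1,0,0]
Step 4: insert liw at [31, 41] -> counters=[0,1,0,0,0,0,1,0,0,0,0,0,0,0,0,1,0,0,0,0,0,0,0,0,0,1,0,0,0,0,0,1,0,1,0,0,0,0,0,0,1,1,0]
Final counters=[0,1,0,0,0,0,1,0,0,0,0,0,0,0,0,1,0,0,0,0,0,0,0,0,0,1,0,0,0,0,0,1,0,1,0,0,0,0,0,0,1,1,0] -> counters[6]=1

Answer: 1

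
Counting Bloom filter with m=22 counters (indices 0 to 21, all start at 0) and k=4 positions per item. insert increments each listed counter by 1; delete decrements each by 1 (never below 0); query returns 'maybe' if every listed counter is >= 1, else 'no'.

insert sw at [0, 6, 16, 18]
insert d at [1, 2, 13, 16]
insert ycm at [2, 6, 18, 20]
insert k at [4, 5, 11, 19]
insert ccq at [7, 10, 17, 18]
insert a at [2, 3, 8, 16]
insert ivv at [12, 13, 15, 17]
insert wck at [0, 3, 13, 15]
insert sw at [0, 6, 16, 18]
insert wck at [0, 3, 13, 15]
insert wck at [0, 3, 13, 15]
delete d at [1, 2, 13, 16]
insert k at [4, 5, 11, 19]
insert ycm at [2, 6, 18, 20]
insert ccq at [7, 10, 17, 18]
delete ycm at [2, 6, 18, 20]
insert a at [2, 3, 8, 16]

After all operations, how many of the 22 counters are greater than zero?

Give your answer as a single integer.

Step 1: insert sw at [0, 6, 16, 18] -> counters=[1,0,0,0,0,0,1,0,0,0,0,0,0,0,0,0,1,0,1,0,0,0]
Step 2: insert d at [1, 2, 13, 16] -> counters=[1,1,1,0,0,0,1,0,0,0,0,0,0,1,0,0,2,0,1,0,0,0]
Step 3: insert ycm at [2, 6, 18, 20] -> counters=[1,1,2,0,0,0,2,0,0,0,0,0,0,1,0,0,2,0,2,0,1,0]
Step 4: insert k at [4, 5, 11, 19] -> counters=[1,1,2,0,1,1,2,0,0,0,0,1,0,1,0,0,2,0,2,1,1,0]
Step 5: insert ccq at [7, 10, 17, 18] -> counters=[1,1,2,0,1,1,2,1,0,0,1,1,0,1,0,0,2,1,3,1,1,0]
Step 6: insert a at [2, 3, 8, 16] -> counters=[1,1,3,1,1,1,2,1,1,0,1,1,0,1,0,0,3,1,3,1,1,0]
Step 7: insert ivv at [12, 13, 15, 17] -> counters=[1,1,3,1,1,1,2,1,1,0,1,1,1,2,0,1,3,2,3,1,1,0]
Step 8: insert wck at [0, 3, 13, 15] -> counters=[2,1,3,2,1,1,2,1,1,0,1,1,1,3,0,2,3,2,3,1,1,0]
Step 9: insert sw at [0, 6, 16, 18] -> counters=[3,1,3,2,1,1,3,1,1,0,1,1,1,3,0,2,4,2,4,1,1,0]
Step 10: insert wck at [0, 3, 13, 15] -> counters=[4,1,3,3,1,1,3,1,1,0,1,1,1,4,0,3,4,2,4,1,1,0]
Step 11: insert wck at [0, 3, 13, 15] -> counters=[5,1,3,4,1,1,3,1,1,0,1,1,1,5,0,4,4,2,4,1,1,0]
Step 12: delete d at [1, 2, 13, 16] -> counters=[5,0,2,4,1,1,3,1,1,0,1,1,1,4,0,4,3,2,4,1,1,0]
Step 13: insert k at [4, 5, 11, 19] -> counters=[5,0,2,4,2,2,3,1,1,0,1,2,1,4,0,4,3,2,4,2,1,0]
Step 14: insert ycm at [2, 6, 18, 20] -> counters=[5,0,3,4,2,2,4,1,1,0,1,2,1,4,0,4,3,2,5,2,2,0]
Step 15: insert ccq at [7, 10, 17, 18] -> counters=[5,0,3,4,2,2,4,2,1,0,2,2,1,4,0,4,3,3,6,2,2,0]
Step 16: delete ycm at [2, 6, 18, 20] -> counters=[5,0,2,4,2,2,3,2,1,0,2,2,1,4,0,4,3,3,5,2,1,0]
Step 17: insert a at [2, 3, 8, 16] -> counters=[5,0,3,5,2,2,3,2,2,0,2,2,1,4,0,4,4,3,5,2,1,0]
Final counters=[5,0,3,5,2,2,3,2,2,0,2,2,1,4,0,4,4,3,5,2,1,0] -> 18 nonzero

Answer: 18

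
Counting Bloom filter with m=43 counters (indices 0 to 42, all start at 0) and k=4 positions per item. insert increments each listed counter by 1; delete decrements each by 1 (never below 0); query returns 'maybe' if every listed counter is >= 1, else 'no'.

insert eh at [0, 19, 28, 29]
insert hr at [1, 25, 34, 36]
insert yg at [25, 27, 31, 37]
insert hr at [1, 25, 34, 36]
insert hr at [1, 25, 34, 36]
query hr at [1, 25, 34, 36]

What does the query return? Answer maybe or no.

Answer: maybe

Derivation:
Step 1: insert eh at [0, 19, 28, 29] -> counters=[1,0,0,0,0,0,0,0,0,0,0,0,0,0,0,0,0,0,0,1,0,0,0,0,0,0,0,0,1,1,0,0,0,0,0,0,0,0,0,0,0,0,0]
Step 2: insert hr at [1, 25, 34, 36] -> counters=[1,1,0,0,0,0,0,0,0,0,0,0,0,0,0,0,0,0,0,1,0,0,0,0,0,1,0,0,1,1,0,0,0,0,1,0,1,0,0,0,0,0,0]
Step 3: insert yg at [25, 27, 31, 37] -> counters=[1,1,0,0,0,0,0,0,0,0,0,0,0,0,0,0,0,0,0,1,0,0,0,0,0,2,0,1,1,1,0,1,0,0,1,0,1,1,0,0,0,0,0]
Step 4: insert hr at [1, 25, 34, 36] -> counters=[1,2,0,0,0,0,0,0,0,0,0,0,0,0,0,0,0,0,0,1,0,0,0,0,0,3,0,1,1,1,0,1,0,0,2,0,2,1,0,0,0,0,0]
Step 5: insert hr at [1, 25, 34, 36] -> counters=[1,3,0,0,0,0,0,0,0,0,0,0,0,0,0,0,0,0,0,1,0,0,0,0,0,4,0,1,1,1,0,1,0,0,3,0,3,1,0,0,0,0,0]
Query hr: check counters[1]=3 counters[25]=4 counters[34]=3 counters[36]=3 -> maybe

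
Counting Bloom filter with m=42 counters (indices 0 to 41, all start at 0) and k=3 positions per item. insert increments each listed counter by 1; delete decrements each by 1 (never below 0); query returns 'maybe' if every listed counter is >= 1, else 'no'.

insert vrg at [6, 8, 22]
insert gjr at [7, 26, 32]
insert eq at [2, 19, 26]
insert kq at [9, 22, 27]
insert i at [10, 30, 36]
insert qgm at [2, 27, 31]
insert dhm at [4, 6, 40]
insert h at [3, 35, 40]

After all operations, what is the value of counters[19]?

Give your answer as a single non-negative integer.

Step 1: insert vrg at [6, 8, 22] -> counters=[0,0,0,0,0,0,1,0,1,0,0,0,0,0,0,0,0,0,0,0,0,0,1,0,0,0,0,0,0,0,0,0,0,0,0,0,0,0,0,0,0,0]
Step 2: insert gjr at [7, 26, 32] -> counters=[0,0,0,0,0,0,1,1,1,0,0,0,0,0,0,0,0,0,0,0,0,0,1,0,0,0,1,0,0,0,0,0,1,0,0,0,0,0,0,0,0,0]
Step 3: insert eq at [2, 19, 26] -> counters=[0,0,1,0,0,0,1,1,1,0,0,0,0,0,0,0,0,0,0,1,0,0,1,0,0,0,2,0,0,0,0,0,1,0,0,0,0,0,0,0,0,0]
Step 4: insert kq at [9, 22, 27] -> counters=[0,0,1,0,0,0,1,1,1,1,0,0,0,0,0,0,0,0,0,1,0,0,2,0,0,0,2,1,0,0,0,0,1,0,0,0,0,0,0,0,0,0]
Step 5: insert i at [10, 30, 36] -> counters=[0,0,1,0,0,0,1,1,1,1,1,0,0,0,0,0,0,0,0,1,0,0,2,0,0,0,2,1,0,0,1,0,1,0,0,0,1,0,0,0,0,0]
Step 6: insert qgm at [2, 27, 31] -> counters=[0,0,2,0,0,0,1,1,1,1,1,0,0,0,0,0,0,0,0,1,0,0,2,0,0,0,2,2,0,0,1,1,1,0,0,0,1,0,0,0,0,0]
Step 7: insert dhm at [4, 6, 40] -> counters=[0,0,2,0,1,0,2,1,1,1,1,0,0,0,0,0,0,0,0,1,0,0,2,0,0,0,2,2,0,0,1,1,1,0,0,0,1,0,0,0,1,0]
Step 8: insert h at [3, 35, 40] -> counters=[0,0,2,1,1,0,2,1,1,1,1,0,0,0,0,0,0,0,0,1,0,0,2,0,0,0,2,2,0,0,1,1,1,0,0,1,1,0,0,0,2,0]
Final counters=[0,0,2,1,1,0,2,1,1,1,1,0,0,0,0,0,0,0,0,1,0,0,2,0,0,0,2,2,0,0,1,1,1,0,0,1,1,0,0,0,2,0] -> counters[19]=1

Answer: 1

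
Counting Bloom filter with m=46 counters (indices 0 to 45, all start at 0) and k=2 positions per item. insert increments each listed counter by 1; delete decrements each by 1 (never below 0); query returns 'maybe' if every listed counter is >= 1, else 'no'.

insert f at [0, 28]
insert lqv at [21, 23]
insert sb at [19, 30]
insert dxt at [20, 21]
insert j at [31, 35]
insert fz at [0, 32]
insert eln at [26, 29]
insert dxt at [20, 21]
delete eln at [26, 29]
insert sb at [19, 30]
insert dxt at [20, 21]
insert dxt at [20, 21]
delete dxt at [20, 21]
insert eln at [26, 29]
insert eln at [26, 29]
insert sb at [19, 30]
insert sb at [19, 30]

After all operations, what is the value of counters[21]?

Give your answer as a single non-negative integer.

Step 1: insert f at [0, 28] -> counters=[1,0,0,0,0,0,0,0,0,0,0,0,0,0,0,0,0,0,0,0,0,0,0,0,0,0,0,0,1,0,0,0,0,0,0,0,0,0,0,0,0,0,0,0,0,0]
Step 2: insert lqv at [21, 23] -> counters=[1,0,0,0,0,0,0,0,0,0,0,0,0,0,0,0,0,0,0,0,0,1,0,1,0,0,0,0,1,0,0,0,0,0,0,0,0,0,0,0,0,0,0,0,0,0]
Step 3: insert sb at [19, 30] -> counters=[1,0,0,0,0,0,0,0,0,0,0,0,0,0,0,0,0,0,0,1,0,1,0,1,0,0,0,0,1,0,1,0,0,0,0,0,0,0,0,0,0,0,0,0,0,0]
Step 4: insert dxt at [20, 21] -> counters=[1,0,0,0,0,0,0,0,0,0,0,0,0,0,0,0,0,0,0,1,1,2,0,1,0,0,0,0,1,0,1,0,0,0,0,0,0,0,0,0,0,0,0,0,0,0]
Step 5: insert j at [31, 35] -> counters=[1,0,0,0,0,0,0,0,0,0,0,0,0,0,0,0,0,0,0,1,1,2,0,1,0,0,0,0,1,0,1,1,0,0,0,1,0,0,0,0,0,0,0,0,0,0]
Step 6: insert fz at [0, 32] -> counters=[2,0,0,0,0,0,0,0,0,0,0,0,0,0,0,0,0,0,0,1,1,2,0,1,0,0,0,0,1,0,1,1,1,0,0,1,0,0,0,0,0,0,0,0,0,0]
Step 7: insert eln at [26, 29] -> counters=[2,0,0,0,0,0,0,0,0,0,0,0,0,0,0,0,0,0,0,1,1,2,0,1,0,0,1,0,1,1,1,1,1,0,0,1,0,0,0,0,0,0,0,0,0,0]
Step 8: insert dxt at [20, 21] -> counters=[2,0,0,0,0,0,0,0,0,0,0,0,0,0,0,0,0,0,0,1,2,3,0,1,0,0,1,0,1,1,1,1,1,0,0,1,0,0,0,0,0,0,0,0,0,0]
Step 9: delete eln at [26, 29] -> counters=[2,0,0,0,0,0,0,0,0,0,0,0,0,0,0,0,0,0,0,1,2,3,0,1,0,0,0,0,1,0,1,1,1,0,0,1,0,0,0,0,0,0,0,0,0,0]
Step 10: insert sb at [19, 30] -> counters=[2,0,0,0,0,0,0,0,0,0,0,0,0,0,0,0,0,0,0,2,2,3,0,1,0,0,0,0,1,0,2,1,1,0,0,1,0,0,0,0,0,0,0,0,0,0]
Step 11: insert dxt at [20, 21] -> counters=[2,0,0,0,0,0,0,0,0,0,0,0,0,0,0,0,0,0,0,2,3,4,0,1,0,0,0,0,1,0,2,1,1,0,0,1,0,0,0,0,0,0,0,0,0,0]
Step 12: insert dxt at [20, 21] -> counters=[2,0,0,0,0,0,0,0,0,0,0,0,0,0,0,0,0,0,0,2,4,5,0,1,0,0,0,0,1,0,2,1,1,0,0,1,0,0,0,0,0,0,0,0,0,0]
Step 13: delete dxt at [20, 21] -> counters=[2,0,0,0,0,0,0,0,0,0,0,0,0,0,0,0,0,0,0,2,3,4,0,1,0,0,0,0,1,0,2,1,1,0,0,1,0,0,0,0,0,0,0,0,0,0]
Step 14: insert eln at [26, 29] -> counters=[2,0,0,0,0,0,0,0,0,0,0,0,0,0,0,0,0,0,0,2,3,4,0,1,0,0,1,0,1,1,2,1,1,0,0,1,0,0,0,0,0,0,0,0,0,0]
Step 15: insert eln at [26, 29] -> counters=[2,0,0,0,0,0,0,0,0,0,0,0,0,0,0,0,0,0,0,2,3,4,0,1,0,0,2,0,1,2,2,1,1,0,0,1,0,0,0,0,0,0,0,0,0,0]
Step 16: insert sb at [19, 30] -> counters=[2,0,0,0,0,0,0,0,0,0,0,0,0,0,0,0,0,0,0,3,3,4,0,1,0,0,2,0,1,2,3,1,1,0,0,1,0,0,0,0,0,0,0,0,0,0]
Step 17: insert sb at [19, 30] -> counters=[2,0,0,0,0,0,0,0,0,0,0,0,0,0,0,0,0,0,0,4,3,4,0,1,0,0,2,0,1,2,4,1,1,0,0,1,0,0,0,0,0,0,0,0,0,0]
Final counters=[2,0,0,0,0,0,0,0,0,0,0,0,0,0,0,0,0,0,0,4,3,4,0,1,0,0,2,0,1,2,4,1,1,0,0,1,0,0,0,0,0,0,0,0,0,0] -> counters[21]=4

Answer: 4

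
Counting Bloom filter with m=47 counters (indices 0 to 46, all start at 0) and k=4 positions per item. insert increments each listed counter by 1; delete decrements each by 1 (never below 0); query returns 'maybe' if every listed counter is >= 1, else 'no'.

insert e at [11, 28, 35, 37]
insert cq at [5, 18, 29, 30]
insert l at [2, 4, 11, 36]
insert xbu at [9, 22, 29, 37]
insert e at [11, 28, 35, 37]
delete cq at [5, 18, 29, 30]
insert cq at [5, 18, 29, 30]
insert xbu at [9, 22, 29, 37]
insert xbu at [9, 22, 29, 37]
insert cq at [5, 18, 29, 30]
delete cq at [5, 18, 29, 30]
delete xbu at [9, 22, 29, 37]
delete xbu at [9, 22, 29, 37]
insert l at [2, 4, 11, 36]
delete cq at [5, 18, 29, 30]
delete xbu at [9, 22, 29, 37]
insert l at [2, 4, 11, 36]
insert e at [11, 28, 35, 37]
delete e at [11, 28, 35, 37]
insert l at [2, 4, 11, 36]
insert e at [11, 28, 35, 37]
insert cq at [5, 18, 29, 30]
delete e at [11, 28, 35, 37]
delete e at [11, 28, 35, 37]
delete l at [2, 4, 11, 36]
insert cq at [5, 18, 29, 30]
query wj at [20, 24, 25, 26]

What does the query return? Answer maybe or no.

Step 1: insert e at [11, 28, 35, 37] -> counters=[0,0,0,0,0,0,0,0,0,0,0,1,0,0,0,0,0,0,0,0,0,0,0,0,0,0,0,0,1,0,0,0,0,0,0,1,0,1,0,0,0,0,0,0,0,0,0]
Step 2: insert cq at [5, 18, 29, 30] -> counters=[0,0,0,0,0,1,0,0,0,0,0,1,0,0,0,0,0,0,1,0,0,0,0,0,0,0,0,0,1,1,1,0,0,0,0,1,0,1,0,0,0,0,0,0,0,0,0]
Step 3: insert l at [2, 4, 11, 36] -> counters=[0,0,1,0,1,1,0,0,0,0,0,2,0,0,0,0,0,0,1,0,0,0,0,0,0,0,0,0,1,1,1,0,0,0,0,1,1,1,0,0,0,0,0,0,0,0,0]
Step 4: insert xbu at [9, 22, 29, 37] -> counters=[0,0,1,0,1,1,0,0,0,1,0,2,0,0,0,0,0,0,1,0,0,0,1,0,0,0,0,0,1,2,1,0,0,0,0,1,1,2,0,0,0,0,0,0,0,0,0]
Step 5: insert e at [11, 28, 35, 37] -> counters=[0,0,1,0,1,1,0,0,0,1,0,3,0,0,0,0,0,0,1,0,0,0,1,0,0,0,0,0,2,2,1,0,0,0,0,2,1,3,0,0,0,0,0,0,0,0,0]
Step 6: delete cq at [5, 18, 29, 30] -> counters=[0,0,1,0,1,0,0,0,0,1,0,3,0,0,0,0,0,0,0,0,0,0,1,0,0,0,0,0,2,1,0,0,0,0,0,2,1,3,0,0,0,0,0,0,0,0,0]
Step 7: insert cq at [5, 18, 29, 30] -> counters=[0,0,1,0,1,1,0,0,0,1,0,3,0,0,0,0,0,0,1,0,0,0,1,0,0,0,0,0,2,2,1,0,0,0,0,2,1,3,0,0,0,0,0,0,0,0,0]
Step 8: insert xbu at [9, 22, 29, 37] -> counters=[0,0,1,0,1,1,0,0,0,2,0,3,0,0,0,0,0,0,1,0,0,0,2,0,0,0,0,0,2,3,1,0,0,0,0,2,1,4,0,0,0,0,0,0,0,0,0]
Step 9: insert xbu at [9, 22, 29, 37] -> counters=[0,0,1,0,1,1,0,0,0,3,0,3,0,0,0,0,0,0,1,0,0,0,3,0,0,0,0,0,2,4,1,0,0,0,0,2,1,5,0,0,0,0,0,0,0,0,0]
Step 10: insert cq at [5, 18, 29, 30] -> counters=[0,0,1,0,1,2,0,0,0,3,0,3,0,0,0,0,0,0,2,0,0,0,3,0,0,0,0,0,2,5,2,0,0,0,0,2,1,5,0,0,0,0,0,0,0,0,0]
Step 11: delete cq at [5, 18, 29, 30] -> counters=[0,0,1,0,1,1,0,0,0,3,0,3,0,0,0,0,0,0,1,0,0,0,3,0,0,0,0,0,2,4,1,0,0,0,0,2,1,5,0,0,0,0,0,0,0,0,0]
Step 12: delete xbu at [9, 22, 29, 37] -> counters=[0,0,1,0,1,1,0,0,0,2,0,3,0,0,0,0,0,0,1,0,0,0,2,0,0,0,0,0,2,3,1,0,0,0,0,2,1,4,0,0,0,0,0,0,0,0,0]
Step 13: delete xbu at [9, 22, 29, 37] -> counters=[0,0,1,0,1,1,0,0,0,1,0,3,0,0,0,0,0,0,1,0,0,0,1,0,0,0,0,0,2,2,1,0,0,0,0,2,1,3,0,0,0,0,0,0,0,0,0]
Step 14: insert l at [2, 4, 11, 36] -> counters=[0,0,2,0,2,1,0,0,0,1,0,4,0,0,0,0,0,0,1,0,0,0,1,0,0,0,0,0,2,2,1,0,0,0,0,2,2,3,0,0,0,0,0,0,0,0,0]
Step 15: delete cq at [5, 18, 29, 30] -> counters=[0,0,2,0,2,0,0,0,0,1,0,4,0,0,0,0,0,0,0,0,0,0,1,0,0,0,0,0,2,1,0,0,0,0,0,2,2,3,0,0,0,0,0,0,0,0,0]
Step 16: delete xbu at [9, 22, 29, 37] -> counters=[0,0,2,0,2,0,0,0,0,0,0,4,0,0,0,0,0,0,0,0,0,0,0,0,0,0,0,0,2,0,0,0,0,0,0,2,2,2,0,0,0,0,0,0,0,0,0]
Step 17: insert l at [2, 4, 11, 36] -> counters=[0,0,3,0,3,0,0,0,0,0,0,5,0,0,0,0,0,0,0,0,0,0,0,0,0,0,0,0,2,0,0,0,0,0,0,2,3,2,0,0,0,0,0,0,0,0,0]
Step 18: insert e at [11, 28, 35, 37] -> counters=[0,0,3,0,3,0,0,0,0,0,0,6,0,0,0,0,0,0,0,0,0,0,0,0,0,0,0,0,3,0,0,0,0,0,0,3,3,3,0,0,0,0,0,0,0,0,0]
Step 19: delete e at [11, 28, 35, 37] -> counters=[0,0,3,0,3,0,0,0,0,0,0,5,0,0,0,0,0,0,0,0,0,0,0,0,0,0,0,0,2,0,0,0,0,0,0,2,3,2,0,0,0,0,0,0,0,0,0]
Step 20: insert l at [2, 4, 11, 36] -> counters=[0,0,4,0,4,0,0,0,0,0,0,6,0,0,0,0,0,0,0,0,0,0,0,0,0,0,0,0,2,0,0,0,0,0,0,2,4,2,0,0,0,0,0,0,0,0,0]
Step 21: insert e at [11, 28, 35, 37] -> counters=[0,0,4,0,4,0,0,0,0,0,0,7,0,0,0,0,0,0,0,0,0,0,0,0,0,0,0,0,3,0,0,0,0,0,0,3,4,3,0,0,0,0,0,0,0,0,0]
Step 22: insert cq at [5, 18, 29, 30] -> counters=[0,0,4,0,4,1,0,0,0,0,0,7,0,0,0,0,0,0,1,0,0,0,0,0,0,0,0,0,3,1,1,0,0,0,0,3,4,3,0,0,0,0,0,0,0,0,0]
Step 23: delete e at [11, 28, 35, 37] -> counters=[0,0,4,0,4,1,0,0,0,0,0,6,0,0,0,0,0,0,1,0,0,0,0,0,0,0,0,0,2,1,1,0,0,0,0,2,4,2,0,0,0,0,0,0,0,0,0]
Step 24: delete e at [11, 28, 35, 37] -> counters=[0,0,4,0,4,1,0,0,0,0,0,5,0,0,0,0,0,0,1,0,0,0,0,0,0,0,0,0,1,1,1,0,0,0,0,1,4,1,0,0,0,0,0,0,0,0,0]
Step 25: delete l at [2, 4, 11, 36] -> counters=[0,0,3,0,3,1,0,0,0,0,0,4,0,0,0,0,0,0,1,0,0,0,0,0,0,0,0,0,1,1,1,0,0,0,0,1,3,1,0,0,0,0,0,0,0,0,0]
Step 26: insert cq at [5, 18, 29, 30] -> counters=[0,0,3,0,3,2,0,0,0,0,0,4,0,0,0,0,0,0,2,0,0,0,0,0,0,0,0,0,1,2,2,0,0,0,0,1,3,1,0,0,0,0,0,0,0,0,0]
Query wj: check counters[20]=0 counters[24]=0 counters[25]=0 counters[26]=0 -> no

Answer: no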